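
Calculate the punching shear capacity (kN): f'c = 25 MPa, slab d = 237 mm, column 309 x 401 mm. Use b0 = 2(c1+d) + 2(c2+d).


b0 = 2*(309 + 237) + 2*(401 + 237) = 2368 mm
Vc = 0.33 * sqrt(25) * 2368 * 237 / 1000
= 926.01 kN

926.01


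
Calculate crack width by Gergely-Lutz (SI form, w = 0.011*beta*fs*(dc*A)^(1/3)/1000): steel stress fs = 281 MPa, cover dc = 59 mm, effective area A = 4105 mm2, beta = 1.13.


w = 0.011 * beta * fs * (dc * A)^(1/3) / 1000
= 0.011 * 1.13 * 281 * (59 * 4105)^(1/3) / 1000
= 0.218 mm

0.218


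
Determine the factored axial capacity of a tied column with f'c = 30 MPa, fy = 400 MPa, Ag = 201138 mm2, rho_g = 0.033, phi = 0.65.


Ast = rho * Ag = 0.033 * 201138 = 6637.554 mm2
phi*Pn = 0.65 * 0.80 * (0.85 * 30 * (201138 - 6637.554) + 400 * 6637.554) / 1000
= 3959.69 kN

3959.69


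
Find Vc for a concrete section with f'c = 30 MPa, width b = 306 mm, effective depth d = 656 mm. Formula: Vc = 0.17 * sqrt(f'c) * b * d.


Vc = 0.17 * sqrt(30) * 306 * 656 / 1000
= 186.91 kN

186.91


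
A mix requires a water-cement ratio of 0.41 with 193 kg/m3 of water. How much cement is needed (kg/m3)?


Cement = water / (w/c)
= 193 / 0.41
= 470.7 kg/m3

470.7


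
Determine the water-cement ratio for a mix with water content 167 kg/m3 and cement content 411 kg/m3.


w/c = water / cement
w/c = 167 / 411 = 0.406

0.406


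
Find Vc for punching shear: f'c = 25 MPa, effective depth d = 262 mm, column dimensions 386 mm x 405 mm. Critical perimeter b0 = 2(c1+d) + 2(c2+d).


b0 = 2*(386 + 262) + 2*(405 + 262) = 2630 mm
Vc = 0.33 * sqrt(25) * 2630 * 262 / 1000
= 1136.95 kN

1136.95


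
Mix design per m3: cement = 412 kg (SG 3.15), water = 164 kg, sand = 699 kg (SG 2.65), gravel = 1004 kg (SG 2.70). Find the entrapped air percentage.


Vol cement = 412 / (3.15 * 1000) = 0.130794 m3
Vol water = 164 / 1000 = 0.164 m3
Vol sand = 699 / (2.65 * 1000) = 0.263774 m3
Vol gravel = 1004 / (2.70 * 1000) = 0.371852 m3
Total solid + water volume = 0.930419 m3
Air = (1 - 0.930419) * 100 = 6.96%

6.96


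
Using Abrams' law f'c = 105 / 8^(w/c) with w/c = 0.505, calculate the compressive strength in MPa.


f'c = 105 / 8^0.505
= 105 / 2.858
= 36.74 MPa

36.74


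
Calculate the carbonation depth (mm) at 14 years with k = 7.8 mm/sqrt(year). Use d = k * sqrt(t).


depth = k * sqrt(t)
= 7.8 * sqrt(14)
= 29.18 mm

29.18


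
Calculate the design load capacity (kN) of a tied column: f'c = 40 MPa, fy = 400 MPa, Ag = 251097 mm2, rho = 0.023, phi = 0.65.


Ast = rho * Ag = 0.023 * 251097 = 5775.231 mm2
phi*Pn = 0.65 * 0.80 * (0.85 * 40 * (251097 - 5775.231) + 400 * 5775.231) / 1000
= 5538.54 kN

5538.54


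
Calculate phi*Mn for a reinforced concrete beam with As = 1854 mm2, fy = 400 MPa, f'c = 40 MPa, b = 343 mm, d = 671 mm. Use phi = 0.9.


a = As * fy / (0.85 * f'c * b)
= 1854 * 400 / (0.85 * 40 * 343)
= 63.5912 mm
Mn = As * fy * (d - a/2) / 10^6
= 474.034 kN-m
phi*Mn = 0.9 * 474.034 = 426.63 kN-m

426.63


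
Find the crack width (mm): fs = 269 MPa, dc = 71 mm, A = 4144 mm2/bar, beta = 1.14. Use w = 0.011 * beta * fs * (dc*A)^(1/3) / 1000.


w = 0.011 * beta * fs * (dc * A)^(1/3) / 1000
= 0.011 * 1.14 * 269 * (71 * 4144)^(1/3) / 1000
= 0.224 mm

0.224


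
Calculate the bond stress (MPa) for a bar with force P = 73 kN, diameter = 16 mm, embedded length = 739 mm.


u = P / (pi * db * ld)
= 73 * 1000 / (pi * 16 * 739)
= 1.965 MPa

1.965


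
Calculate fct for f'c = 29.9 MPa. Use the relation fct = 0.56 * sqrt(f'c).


fct = 0.56 * sqrt(29.9)
= 0.56 * 5.468
= 3.062 MPa

3.062


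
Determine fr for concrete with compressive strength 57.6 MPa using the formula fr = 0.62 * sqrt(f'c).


fr = 0.62 * sqrt(57.6)
= 4.705 MPa

4.705


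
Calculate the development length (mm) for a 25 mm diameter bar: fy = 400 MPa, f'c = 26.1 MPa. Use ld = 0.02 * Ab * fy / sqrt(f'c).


Ab = pi * 25^2 / 4 = 490.874 mm2
ld = 0.02 * 490.874 * 400 / sqrt(26.1)
= 768.7 mm

768.7


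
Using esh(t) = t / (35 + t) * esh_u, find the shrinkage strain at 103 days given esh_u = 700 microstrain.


esh(103) = 103 / (35 + 103) * 700
= 103 / 138 * 700
= 522.5 microstrain

522.5


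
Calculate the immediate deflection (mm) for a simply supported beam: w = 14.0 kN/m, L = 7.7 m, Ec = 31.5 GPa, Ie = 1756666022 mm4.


Convert: L = 7.7 m = 7700 mm, Ec = 31.5 GPa = 31500 MPa
delta = 5 * 14.0 * 7700^4 / (384 * 31500 * 1756666022)
= 11.58 mm

11.58


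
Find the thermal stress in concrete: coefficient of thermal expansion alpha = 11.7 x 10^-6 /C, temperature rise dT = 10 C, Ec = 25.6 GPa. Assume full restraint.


sigma = alpha * dT * Ec
= 11.7e-6 * 10 * 25.6 * 1000
= 2.995 MPa

2.995


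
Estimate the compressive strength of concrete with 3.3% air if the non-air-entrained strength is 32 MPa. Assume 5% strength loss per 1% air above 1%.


Strength loss = (3.3 - 1) * 5 = 11.5%
f'c = 32 * (1 - 11.5/100)
= 28.32 MPa

28.32


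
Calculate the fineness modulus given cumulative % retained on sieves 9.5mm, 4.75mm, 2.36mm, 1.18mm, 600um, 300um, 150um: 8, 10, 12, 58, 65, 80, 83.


FM = sum(cumulative % retained) / 100
= 316 / 100
= 3.16

3.16


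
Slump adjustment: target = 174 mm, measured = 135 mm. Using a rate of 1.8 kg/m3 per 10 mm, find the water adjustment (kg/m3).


Difference = 174 - 135 = 39 mm
Water adjustment = 39 * 1.8 / 10 = 7.0 kg/m3

7.0


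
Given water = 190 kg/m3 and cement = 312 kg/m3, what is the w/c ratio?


w/c = water / cement
w/c = 190 / 312 = 0.609

0.609


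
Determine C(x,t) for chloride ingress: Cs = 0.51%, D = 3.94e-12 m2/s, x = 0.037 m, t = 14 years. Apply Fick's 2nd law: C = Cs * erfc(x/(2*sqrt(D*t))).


t_seconds = 14 * 365.25 * 24 * 3600 = 441806400.0 s
arg = 0.037 / (2 * sqrt(3.94e-12 * 441806400.0))
= 0.4434
erfc(0.4434) = 0.5306
C = 0.51 * 0.5306 = 0.2706%

0.2706


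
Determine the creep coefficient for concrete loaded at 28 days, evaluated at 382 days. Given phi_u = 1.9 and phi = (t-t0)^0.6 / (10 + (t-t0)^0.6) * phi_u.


dt = 382 - 28 = 354
phi = 354^0.6 / (10 + 354^0.6) * 1.9
= 1.467

1.467


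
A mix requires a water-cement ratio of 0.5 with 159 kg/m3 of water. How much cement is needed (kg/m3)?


Cement = water / (w/c)
= 159 / 0.5
= 318.0 kg/m3

318.0


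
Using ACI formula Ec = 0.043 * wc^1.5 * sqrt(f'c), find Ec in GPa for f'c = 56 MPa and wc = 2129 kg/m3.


Ec = 0.043 * 2129^1.5 * sqrt(56) / 1000
= 31.61 GPa

31.61


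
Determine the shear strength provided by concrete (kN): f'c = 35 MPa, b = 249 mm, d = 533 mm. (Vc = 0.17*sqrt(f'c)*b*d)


Vc = 0.17 * sqrt(35) * 249 * 533 / 1000
= 133.48 kN

133.48


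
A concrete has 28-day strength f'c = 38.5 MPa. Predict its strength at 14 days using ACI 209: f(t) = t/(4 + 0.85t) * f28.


f(14) = 14 / (4 + 0.85 * 14) * 38.5
= 14 / 15.9 * 38.5
= 33.9 MPa

33.9


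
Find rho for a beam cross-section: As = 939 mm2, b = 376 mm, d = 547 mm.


rho = As / (b * d)
= 939 / (376 * 547)
= 0.0046

0.0046


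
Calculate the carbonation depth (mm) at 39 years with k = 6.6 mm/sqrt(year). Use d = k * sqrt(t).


depth = k * sqrt(t)
= 6.6 * sqrt(39)
= 41.22 mm

41.22


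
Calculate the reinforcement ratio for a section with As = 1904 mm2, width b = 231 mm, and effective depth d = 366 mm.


rho = As / (b * d)
= 1904 / (231 * 366)
= 0.0225

0.0225


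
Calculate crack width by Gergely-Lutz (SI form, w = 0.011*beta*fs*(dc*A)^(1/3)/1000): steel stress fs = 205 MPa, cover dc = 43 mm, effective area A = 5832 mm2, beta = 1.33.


w = 0.011 * beta * fs * (dc * A)^(1/3) / 1000
= 0.011 * 1.33 * 205 * (43 * 5832)^(1/3) / 1000
= 0.189 mm

0.189


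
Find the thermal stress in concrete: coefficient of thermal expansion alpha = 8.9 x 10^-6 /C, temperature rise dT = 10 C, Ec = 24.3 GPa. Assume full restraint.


sigma = alpha * dT * Ec
= 8.9e-6 * 10 * 24.3 * 1000
= 2.163 MPa

2.163


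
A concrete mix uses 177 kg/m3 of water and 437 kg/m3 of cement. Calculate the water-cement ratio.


w/c = water / cement
w/c = 177 / 437 = 0.405

0.405


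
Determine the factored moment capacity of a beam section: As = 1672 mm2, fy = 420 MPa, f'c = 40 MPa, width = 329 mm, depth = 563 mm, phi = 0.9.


a = As * fy / (0.85 * f'c * b)
= 1672 * 420 / (0.85 * 40 * 329)
= 62.7785 mm
Mn = As * fy * (d - a/2) / 10^6
= 373.3183 kN-m
phi*Mn = 0.9 * 373.3183 = 335.99 kN-m

335.99


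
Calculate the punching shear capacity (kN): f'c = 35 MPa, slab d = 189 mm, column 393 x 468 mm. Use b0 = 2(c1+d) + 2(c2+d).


b0 = 2*(393 + 189) + 2*(468 + 189) = 2478 mm
Vc = 0.33 * sqrt(35) * 2478 * 189 / 1000
= 914.35 kN

914.35


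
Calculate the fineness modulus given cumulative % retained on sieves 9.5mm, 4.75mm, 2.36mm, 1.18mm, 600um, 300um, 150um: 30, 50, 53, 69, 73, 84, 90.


FM = sum(cumulative % retained) / 100
= 449 / 100
= 4.49

4.49


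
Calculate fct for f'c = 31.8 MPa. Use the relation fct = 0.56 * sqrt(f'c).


fct = 0.56 * sqrt(31.8)
= 0.56 * 5.639
= 3.158 MPa

3.158


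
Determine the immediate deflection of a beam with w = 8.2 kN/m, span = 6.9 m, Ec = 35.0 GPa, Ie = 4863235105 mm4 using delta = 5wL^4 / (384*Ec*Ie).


Convert: L = 6.9 m = 6900 mm, Ec = 35.0 GPa = 35000 MPa
delta = 5 * 8.2 * 6900^4 / (384 * 35000 * 4863235105)
= 1.42 mm

1.42


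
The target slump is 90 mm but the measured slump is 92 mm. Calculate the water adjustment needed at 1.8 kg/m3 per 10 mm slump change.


Difference = 90 - 92 = -2 mm
Water adjustment = -2 * 1.8 / 10 = -0.4 kg/m3

-0.4


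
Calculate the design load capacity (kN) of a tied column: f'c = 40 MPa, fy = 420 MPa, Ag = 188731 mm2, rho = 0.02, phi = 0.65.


Ast = rho * Ag = 0.02 * 188731 = 3774.62 mm2
phi*Pn = 0.65 * 0.80 * (0.85 * 40 * (188731 - 3774.62) + 420 * 3774.62) / 1000
= 4094.41 kN

4094.41


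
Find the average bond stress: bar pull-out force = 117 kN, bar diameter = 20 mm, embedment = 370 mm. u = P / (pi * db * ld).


u = P / (pi * db * ld)
= 117 * 1000 / (pi * 20 * 370)
= 5.033 MPa

5.033


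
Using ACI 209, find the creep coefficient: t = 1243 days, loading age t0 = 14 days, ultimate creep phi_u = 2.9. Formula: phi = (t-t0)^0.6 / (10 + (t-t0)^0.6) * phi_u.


dt = 1243 - 14 = 1229
phi = 1229^0.6 / (10 + 1229^0.6) * 2.9
= 2.544

2.544


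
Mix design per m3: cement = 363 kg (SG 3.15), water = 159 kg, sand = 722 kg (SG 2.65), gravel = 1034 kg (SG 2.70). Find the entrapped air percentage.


Vol cement = 363 / (3.15 * 1000) = 0.115238 m3
Vol water = 159 / 1000 = 0.159 m3
Vol sand = 722 / (2.65 * 1000) = 0.272453 m3
Vol gravel = 1034 / (2.70 * 1000) = 0.382963 m3
Total solid + water volume = 0.929654 m3
Air = (1 - 0.929654) * 100 = 7.03%

7.03


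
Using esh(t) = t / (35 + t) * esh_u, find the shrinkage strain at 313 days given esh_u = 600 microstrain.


esh(313) = 313 / (35 + 313) * 600
= 313 / 348 * 600
= 539.7 microstrain

539.7


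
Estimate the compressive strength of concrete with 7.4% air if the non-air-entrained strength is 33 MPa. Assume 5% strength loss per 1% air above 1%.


Strength loss = (7.4 - 1) * 5 = 32.0%
f'c = 33 * (1 - 32.0/100)
= 22.44 MPa

22.44


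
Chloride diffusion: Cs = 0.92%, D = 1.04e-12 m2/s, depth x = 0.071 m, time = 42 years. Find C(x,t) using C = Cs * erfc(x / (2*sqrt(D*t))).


t_seconds = 42 * 365.25 * 24 * 3600 = 1325419200.0 s
arg = 0.071 / (2 * sqrt(1.04e-12 * 1325419200.0))
= 0.9562
erfc(0.9562) = 0.1763
C = 0.92 * 0.1763 = 0.1622%

0.1622


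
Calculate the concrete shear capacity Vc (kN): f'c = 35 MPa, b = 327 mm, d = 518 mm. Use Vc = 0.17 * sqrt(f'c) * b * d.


Vc = 0.17 * sqrt(35) * 327 * 518 / 1000
= 170.36 kN

170.36


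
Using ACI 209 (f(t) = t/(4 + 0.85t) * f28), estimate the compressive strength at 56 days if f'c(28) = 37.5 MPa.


f(56) = 56 / (4 + 0.85 * 56) * 37.5
= 56 / 51.6 * 37.5
= 40.7 MPa

40.7


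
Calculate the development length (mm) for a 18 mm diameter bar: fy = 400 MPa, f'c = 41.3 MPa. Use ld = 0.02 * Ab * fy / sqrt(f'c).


Ab = pi * 18^2 / 4 = 254.469 mm2
ld = 0.02 * 254.469 * 400 / sqrt(41.3)
= 316.8 mm

316.8


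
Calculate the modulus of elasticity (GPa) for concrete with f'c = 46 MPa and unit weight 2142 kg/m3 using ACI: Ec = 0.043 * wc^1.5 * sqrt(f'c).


Ec = 0.043 * 2142^1.5 * sqrt(46) / 1000
= 28.91 GPa

28.91


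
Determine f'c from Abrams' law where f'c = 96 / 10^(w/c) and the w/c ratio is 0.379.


f'c = 96 / 10^0.379
= 96 / 2.393
= 40.11 MPa

40.11


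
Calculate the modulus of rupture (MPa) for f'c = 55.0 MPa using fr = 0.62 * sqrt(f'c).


fr = 0.62 * sqrt(55.0)
= 4.598 MPa

4.598


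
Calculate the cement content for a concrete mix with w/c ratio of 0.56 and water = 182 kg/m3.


Cement = water / (w/c)
= 182 / 0.56
= 325.0 kg/m3

325.0


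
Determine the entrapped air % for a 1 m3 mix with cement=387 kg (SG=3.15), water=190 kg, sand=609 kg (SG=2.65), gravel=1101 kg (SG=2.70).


Vol cement = 387 / (3.15 * 1000) = 0.122857 m3
Vol water = 190 / 1000 = 0.19 m3
Vol sand = 609 / (2.65 * 1000) = 0.229811 m3
Vol gravel = 1101 / (2.70 * 1000) = 0.407778 m3
Total solid + water volume = 0.950446 m3
Air = (1 - 0.950446) * 100 = 4.96%

4.96


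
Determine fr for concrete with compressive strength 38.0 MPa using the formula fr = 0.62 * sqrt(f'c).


fr = 0.62 * sqrt(38.0)
= 3.822 MPa

3.822


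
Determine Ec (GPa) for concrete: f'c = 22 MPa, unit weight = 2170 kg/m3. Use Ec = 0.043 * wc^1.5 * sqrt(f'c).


Ec = 0.043 * 2170^1.5 * sqrt(22) / 1000
= 20.39 GPa

20.39


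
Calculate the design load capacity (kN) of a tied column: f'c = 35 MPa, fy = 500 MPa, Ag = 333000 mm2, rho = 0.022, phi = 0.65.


Ast = rho * Ag = 0.022 * 333000 = 7326 mm2
phi*Pn = 0.65 * 0.80 * (0.85 * 35 * (333000 - 7326) + 500 * 7326) / 1000
= 6942.94 kN

6942.94


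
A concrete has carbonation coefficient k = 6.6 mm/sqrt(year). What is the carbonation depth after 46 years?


depth = k * sqrt(t)
= 6.6 * sqrt(46)
= 44.76 mm

44.76


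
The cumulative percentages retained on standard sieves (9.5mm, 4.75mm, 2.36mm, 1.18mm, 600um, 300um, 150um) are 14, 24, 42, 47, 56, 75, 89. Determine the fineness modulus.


FM = sum(cumulative % retained) / 100
= 347 / 100
= 3.47

3.47


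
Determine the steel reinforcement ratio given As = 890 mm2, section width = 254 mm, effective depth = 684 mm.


rho = As / (b * d)
= 890 / (254 * 684)
= 0.0051

0.0051


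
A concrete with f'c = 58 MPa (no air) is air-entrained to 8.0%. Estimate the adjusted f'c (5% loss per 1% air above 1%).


Strength loss = (8.0 - 1) * 5 = 35.0%
f'c = 58 * (1 - 35.0/100)
= 37.7 MPa

37.7


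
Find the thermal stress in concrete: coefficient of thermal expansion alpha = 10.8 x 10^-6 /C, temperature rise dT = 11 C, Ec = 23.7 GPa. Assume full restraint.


sigma = alpha * dT * Ec
= 10.8e-6 * 11 * 23.7 * 1000
= 2.816 MPa

2.816


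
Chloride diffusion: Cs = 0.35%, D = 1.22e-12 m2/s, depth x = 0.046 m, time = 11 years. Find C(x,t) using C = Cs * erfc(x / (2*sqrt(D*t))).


t_seconds = 11 * 365.25 * 24 * 3600 = 347133600.0 s
arg = 0.046 / (2 * sqrt(1.22e-12 * 347133600.0))
= 1.1176
erfc(1.1176) = 0.114
C = 0.35 * 0.114 = 0.0399%

0.0399


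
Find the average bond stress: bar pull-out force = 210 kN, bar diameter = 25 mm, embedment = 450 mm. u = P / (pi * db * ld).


u = P / (pi * db * ld)
= 210 * 1000 / (pi * 25 * 450)
= 5.942 MPa

5.942


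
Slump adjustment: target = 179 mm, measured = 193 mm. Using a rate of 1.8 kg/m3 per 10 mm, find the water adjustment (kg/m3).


Difference = 179 - 193 = -14 mm
Water adjustment = -14 * 1.8 / 10 = -2.5 kg/m3

-2.5


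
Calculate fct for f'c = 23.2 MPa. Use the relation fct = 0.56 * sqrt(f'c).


fct = 0.56 * sqrt(23.2)
= 0.56 * 4.817
= 2.697 MPa

2.697


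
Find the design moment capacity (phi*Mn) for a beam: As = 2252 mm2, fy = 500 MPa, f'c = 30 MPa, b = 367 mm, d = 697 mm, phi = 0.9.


a = As * fy / (0.85 * f'c * b)
= 2252 * 500 / (0.85 * 30 * 367)
= 120.3184 mm
Mn = As * fy * (d - a/2) / 10^6
= 717.0827 kN-m
phi*Mn = 0.9 * 717.0827 = 645.37 kN-m

645.37


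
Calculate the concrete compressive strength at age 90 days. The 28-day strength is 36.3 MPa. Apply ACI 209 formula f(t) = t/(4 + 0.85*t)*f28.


f(90) = 90 / (4 + 0.85 * 90) * 36.3
= 90 / 80.5 * 36.3
= 40.58 MPa

40.58


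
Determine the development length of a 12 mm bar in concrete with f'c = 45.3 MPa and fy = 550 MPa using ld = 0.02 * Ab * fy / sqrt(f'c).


Ab = pi * 12^2 / 4 = 113.097 mm2
ld = 0.02 * 113.097 * 550 / sqrt(45.3)
= 184.8 mm

184.8


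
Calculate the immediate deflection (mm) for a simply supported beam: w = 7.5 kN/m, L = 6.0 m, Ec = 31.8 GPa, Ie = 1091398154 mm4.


Convert: L = 6.0 m = 6000 mm, Ec = 31.8 GPa = 31800 MPa
delta = 5 * 7.5 * 6000^4 / (384 * 31800 * 1091398154)
= 3.65 mm

3.65


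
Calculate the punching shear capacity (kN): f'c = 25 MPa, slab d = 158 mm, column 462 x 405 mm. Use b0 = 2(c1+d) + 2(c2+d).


b0 = 2*(462 + 158) + 2*(405 + 158) = 2366 mm
Vc = 0.33 * sqrt(25) * 2366 * 158 / 1000
= 616.82 kN

616.82


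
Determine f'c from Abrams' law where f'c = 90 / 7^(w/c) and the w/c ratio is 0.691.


f'c = 90 / 7^0.691
= 90 / 3.837
= 23.46 MPa

23.46


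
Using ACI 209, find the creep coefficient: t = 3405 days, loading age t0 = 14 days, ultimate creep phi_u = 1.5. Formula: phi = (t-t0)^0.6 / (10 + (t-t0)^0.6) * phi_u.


dt = 3405 - 14 = 3391
phi = 3391^0.6 / (10 + 3391^0.6) * 1.5
= 1.394

1.394


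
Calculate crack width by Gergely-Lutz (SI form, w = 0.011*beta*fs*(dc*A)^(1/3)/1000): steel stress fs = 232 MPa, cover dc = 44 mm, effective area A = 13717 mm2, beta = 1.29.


w = 0.011 * beta * fs * (dc * A)^(1/3) / 1000
= 0.011 * 1.29 * 232 * (44 * 13717)^(1/3) / 1000
= 0.278 mm

0.278


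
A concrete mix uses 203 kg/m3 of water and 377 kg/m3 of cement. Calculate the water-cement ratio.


w/c = water / cement
w/c = 203 / 377 = 0.538

0.538


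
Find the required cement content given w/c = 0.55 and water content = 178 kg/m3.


Cement = water / (w/c)
= 178 / 0.55
= 323.6 kg/m3

323.6


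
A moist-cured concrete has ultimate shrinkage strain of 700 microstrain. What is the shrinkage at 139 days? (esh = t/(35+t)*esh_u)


esh(139) = 139 / (35 + 139) * 700
= 139 / 174 * 700
= 559.2 microstrain

559.2


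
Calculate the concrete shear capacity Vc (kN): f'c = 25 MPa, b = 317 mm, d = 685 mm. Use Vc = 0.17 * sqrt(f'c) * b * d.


Vc = 0.17 * sqrt(25) * 317 * 685 / 1000
= 184.57 kN

184.57


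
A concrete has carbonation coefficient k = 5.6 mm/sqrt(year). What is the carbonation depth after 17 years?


depth = k * sqrt(t)
= 5.6 * sqrt(17)
= 23.09 mm

23.09


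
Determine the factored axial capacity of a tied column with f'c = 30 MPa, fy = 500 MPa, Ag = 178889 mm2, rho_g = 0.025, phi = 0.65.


Ast = rho * Ag = 0.025 * 178889 = 4472.225 mm2
phi*Pn = 0.65 * 0.80 * (0.85 * 30 * (178889 - 4472.225) + 500 * 4472.225) / 1000
= 3475.54 kN

3475.54


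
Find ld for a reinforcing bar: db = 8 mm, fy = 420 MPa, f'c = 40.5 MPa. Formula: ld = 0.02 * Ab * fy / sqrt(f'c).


Ab = pi * 8^2 / 4 = 50.265 mm2
ld = 0.02 * 50.265 * 420 / sqrt(40.5)
= 66.3 mm

66.3


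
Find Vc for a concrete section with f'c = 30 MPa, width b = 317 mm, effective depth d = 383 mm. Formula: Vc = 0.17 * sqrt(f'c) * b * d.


Vc = 0.17 * sqrt(30) * 317 * 383 / 1000
= 113.05 kN

113.05


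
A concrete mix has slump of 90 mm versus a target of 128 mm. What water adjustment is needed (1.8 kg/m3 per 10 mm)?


Difference = 128 - 90 = 38 mm
Water adjustment = 38 * 1.8 / 10 = 6.8 kg/m3

6.8


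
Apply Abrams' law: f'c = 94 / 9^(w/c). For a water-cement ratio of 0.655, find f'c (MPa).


f'c = 94 / 9^0.655
= 94 / 4.217
= 22.29 MPa

22.29


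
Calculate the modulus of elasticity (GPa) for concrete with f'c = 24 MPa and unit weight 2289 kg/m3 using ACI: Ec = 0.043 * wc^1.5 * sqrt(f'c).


Ec = 0.043 * 2289^1.5 * sqrt(24) / 1000
= 23.07 GPa

23.07


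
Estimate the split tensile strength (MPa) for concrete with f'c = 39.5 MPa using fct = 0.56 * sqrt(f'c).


fct = 0.56 * sqrt(39.5)
= 0.56 * 6.285
= 3.52 MPa

3.52


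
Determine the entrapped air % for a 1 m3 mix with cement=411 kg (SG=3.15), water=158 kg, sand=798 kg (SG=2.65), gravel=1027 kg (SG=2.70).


Vol cement = 411 / (3.15 * 1000) = 0.130476 m3
Vol water = 158 / 1000 = 0.158 m3
Vol sand = 798 / (2.65 * 1000) = 0.301132 m3
Vol gravel = 1027 / (2.70 * 1000) = 0.38037 m3
Total solid + water volume = 0.969979 m3
Air = (1 - 0.969979) * 100 = 3.0%

3.0


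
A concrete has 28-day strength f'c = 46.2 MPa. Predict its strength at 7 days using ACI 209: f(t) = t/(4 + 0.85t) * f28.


f(7) = 7 / (4 + 0.85 * 7) * 46.2
= 7 / 9.95 * 46.2
= 32.5 MPa

32.5


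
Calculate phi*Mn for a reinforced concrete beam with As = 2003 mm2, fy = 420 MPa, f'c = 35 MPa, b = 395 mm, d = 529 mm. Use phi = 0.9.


a = As * fy / (0.85 * f'c * b)
= 2003 * 420 / (0.85 * 35 * 395)
= 71.589 mm
Mn = As * fy * (d - a/2) / 10^6
= 414.9141 kN-m
phi*Mn = 0.9 * 414.9141 = 373.42 kN-m

373.42


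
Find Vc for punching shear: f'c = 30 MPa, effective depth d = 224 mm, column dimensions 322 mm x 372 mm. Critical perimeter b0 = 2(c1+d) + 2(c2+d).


b0 = 2*(322 + 224) + 2*(372 + 224) = 2284 mm
Vc = 0.33 * sqrt(30) * 2284 * 224 / 1000
= 924.74 kN

924.74


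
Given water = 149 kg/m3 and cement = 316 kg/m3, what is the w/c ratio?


w/c = water / cement
w/c = 149 / 316 = 0.472

0.472


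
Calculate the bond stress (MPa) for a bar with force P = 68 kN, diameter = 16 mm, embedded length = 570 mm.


u = P / (pi * db * ld)
= 68 * 1000 / (pi * 16 * 570)
= 2.373 MPa

2.373


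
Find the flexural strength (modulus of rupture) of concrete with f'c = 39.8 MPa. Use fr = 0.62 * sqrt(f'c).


fr = 0.62 * sqrt(39.8)
= 3.911 MPa

3.911


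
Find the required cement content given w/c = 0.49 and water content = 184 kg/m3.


Cement = water / (w/c)
= 184 / 0.49
= 375.5 kg/m3

375.5


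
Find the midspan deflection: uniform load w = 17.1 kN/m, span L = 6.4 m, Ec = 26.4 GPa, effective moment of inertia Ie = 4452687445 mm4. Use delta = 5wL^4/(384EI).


Convert: L = 6.4 m = 6400 mm, Ec = 26.4 GPa = 26400 MPa
delta = 5 * 17.1 * 6400^4 / (384 * 26400 * 4452687445)
= 3.18 mm

3.18


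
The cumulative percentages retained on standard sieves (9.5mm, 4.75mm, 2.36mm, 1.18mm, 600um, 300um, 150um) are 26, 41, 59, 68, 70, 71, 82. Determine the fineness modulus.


FM = sum(cumulative % retained) / 100
= 417 / 100
= 4.17

4.17


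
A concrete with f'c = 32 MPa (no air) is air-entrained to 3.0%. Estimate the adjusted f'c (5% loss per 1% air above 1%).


Strength loss = (3.0 - 1) * 5 = 10.0%
f'c = 32 * (1 - 10.0/100)
= 28.8 MPa

28.8


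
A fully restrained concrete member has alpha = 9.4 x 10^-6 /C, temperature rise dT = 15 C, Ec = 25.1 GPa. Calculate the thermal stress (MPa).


sigma = alpha * dT * Ec
= 9.4e-6 * 15 * 25.1 * 1000
= 3.539 MPa

3.539


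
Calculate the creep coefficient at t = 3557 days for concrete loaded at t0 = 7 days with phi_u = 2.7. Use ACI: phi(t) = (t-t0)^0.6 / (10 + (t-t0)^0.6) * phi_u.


dt = 3557 - 7 = 3550
phi = 3550^0.6 / (10 + 3550^0.6) * 2.7
= 2.514

2.514


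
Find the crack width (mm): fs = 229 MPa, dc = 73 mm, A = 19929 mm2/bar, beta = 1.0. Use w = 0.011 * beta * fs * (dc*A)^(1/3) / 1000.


w = 0.011 * beta * fs * (dc * A)^(1/3) / 1000
= 0.011 * 1.0 * 229 * (73 * 19929)^(1/3) / 1000
= 0.285 mm

0.285


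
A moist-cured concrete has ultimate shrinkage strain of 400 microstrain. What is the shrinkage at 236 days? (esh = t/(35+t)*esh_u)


esh(236) = 236 / (35 + 236) * 400
= 236 / 271 * 400
= 348.3 microstrain

348.3


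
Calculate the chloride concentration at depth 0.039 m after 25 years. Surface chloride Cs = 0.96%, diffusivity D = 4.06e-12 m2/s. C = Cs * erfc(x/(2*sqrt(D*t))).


t_seconds = 25 * 365.25 * 24 * 3600 = 788940000.0 s
arg = 0.039 / (2 * sqrt(4.06e-12 * 788940000.0))
= 0.3445
erfc(0.3445) = 0.6261
C = 0.96 * 0.6261 = 0.601%

0.601


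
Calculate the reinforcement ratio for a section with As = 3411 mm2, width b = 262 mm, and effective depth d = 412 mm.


rho = As / (b * d)
= 3411 / (262 * 412)
= 0.0316

0.0316


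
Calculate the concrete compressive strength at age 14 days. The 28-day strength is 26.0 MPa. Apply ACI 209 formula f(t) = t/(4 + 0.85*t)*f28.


f(14) = 14 / (4 + 0.85 * 14) * 26.0
= 14 / 15.9 * 26.0
= 22.89 MPa

22.89


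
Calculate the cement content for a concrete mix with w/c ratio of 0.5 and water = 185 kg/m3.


Cement = water / (w/c)
= 185 / 0.5
= 370.0 kg/m3

370.0


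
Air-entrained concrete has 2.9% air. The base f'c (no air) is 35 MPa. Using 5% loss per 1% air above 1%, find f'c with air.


Strength loss = (2.9 - 1) * 5 = 9.5%
f'c = 35 * (1 - 9.5/100)
= 31.68 MPa

31.68


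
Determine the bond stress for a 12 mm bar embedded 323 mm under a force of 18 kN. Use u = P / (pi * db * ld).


u = P / (pi * db * ld)
= 18 * 1000 / (pi * 12 * 323)
= 1.478 MPa

1.478


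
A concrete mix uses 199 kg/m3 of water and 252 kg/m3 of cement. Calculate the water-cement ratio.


w/c = water / cement
w/c = 199 / 252 = 0.79

0.79


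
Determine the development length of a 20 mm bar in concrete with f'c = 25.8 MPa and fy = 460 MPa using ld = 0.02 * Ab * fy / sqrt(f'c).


Ab = pi * 20^2 / 4 = 314.159 mm2
ld = 0.02 * 314.159 * 460 / sqrt(25.8)
= 569.0 mm

569.0


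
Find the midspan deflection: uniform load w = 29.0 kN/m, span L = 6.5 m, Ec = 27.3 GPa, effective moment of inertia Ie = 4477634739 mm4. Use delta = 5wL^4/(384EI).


Convert: L = 6.5 m = 6500 mm, Ec = 27.3 GPa = 27300 MPa
delta = 5 * 29.0 * 6500^4 / (384 * 27300 * 4477634739)
= 5.51 mm

5.51


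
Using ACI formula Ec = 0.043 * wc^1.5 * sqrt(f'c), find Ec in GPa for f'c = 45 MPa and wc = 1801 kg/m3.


Ec = 0.043 * 1801^1.5 * sqrt(45) / 1000
= 22.05 GPa

22.05


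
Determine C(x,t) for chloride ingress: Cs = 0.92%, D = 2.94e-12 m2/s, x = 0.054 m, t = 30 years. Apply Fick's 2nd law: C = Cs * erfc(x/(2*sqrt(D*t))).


t_seconds = 30 * 365.25 * 24 * 3600 = 946728000.0 s
arg = 0.054 / (2 * sqrt(2.94e-12 * 946728000.0))
= 0.5118
erfc(0.5118) = 0.4692
C = 0.92 * 0.4692 = 0.4317%

0.4317


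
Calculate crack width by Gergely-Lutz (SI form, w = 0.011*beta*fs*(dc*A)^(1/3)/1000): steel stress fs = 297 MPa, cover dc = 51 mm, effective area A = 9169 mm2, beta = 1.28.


w = 0.011 * beta * fs * (dc * A)^(1/3) / 1000
= 0.011 * 1.28 * 297 * (51 * 9169)^(1/3) / 1000
= 0.325 mm

0.325


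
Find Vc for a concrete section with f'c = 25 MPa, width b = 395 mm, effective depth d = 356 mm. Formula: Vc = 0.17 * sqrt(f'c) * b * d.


Vc = 0.17 * sqrt(25) * 395 * 356 / 1000
= 119.53 kN

119.53


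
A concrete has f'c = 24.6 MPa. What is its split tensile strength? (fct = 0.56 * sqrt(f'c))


fct = 0.56 * sqrt(24.6)
= 0.56 * 4.96
= 2.778 MPa

2.778


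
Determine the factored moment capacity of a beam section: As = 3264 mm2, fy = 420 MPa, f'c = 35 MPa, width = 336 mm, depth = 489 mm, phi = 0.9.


a = As * fy / (0.85 * f'c * b)
= 3264 * 420 / (0.85 * 35 * 336)
= 137.1429 mm
Mn = As * fy * (d - a/2) / 10^6
= 576.3571 kN-m
phi*Mn = 0.9 * 576.3571 = 518.72 kN-m

518.72


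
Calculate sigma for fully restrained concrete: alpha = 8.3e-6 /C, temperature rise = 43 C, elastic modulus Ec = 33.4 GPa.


sigma = alpha * dT * Ec
= 8.3e-6 * 43 * 33.4 * 1000
= 11.92 MPa

11.92


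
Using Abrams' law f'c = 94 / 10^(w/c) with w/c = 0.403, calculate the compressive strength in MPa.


f'c = 94 / 10^0.403
= 94 / 2.529
= 37.16 MPa

37.16


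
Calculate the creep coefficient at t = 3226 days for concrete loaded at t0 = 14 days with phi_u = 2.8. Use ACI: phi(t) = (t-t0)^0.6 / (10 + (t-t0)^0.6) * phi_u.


dt = 3226 - 14 = 3212
phi = 3212^0.6 / (10 + 3212^0.6) * 2.8
= 2.596

2.596


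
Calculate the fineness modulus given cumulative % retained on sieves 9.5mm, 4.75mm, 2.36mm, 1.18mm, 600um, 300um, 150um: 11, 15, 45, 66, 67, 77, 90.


FM = sum(cumulative % retained) / 100
= 371 / 100
= 3.71

3.71


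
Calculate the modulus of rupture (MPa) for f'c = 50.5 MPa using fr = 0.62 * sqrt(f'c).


fr = 0.62 * sqrt(50.5)
= 4.406 MPa

4.406


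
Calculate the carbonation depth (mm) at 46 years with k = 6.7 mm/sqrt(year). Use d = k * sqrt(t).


depth = k * sqrt(t)
= 6.7 * sqrt(46)
= 45.44 mm

45.44


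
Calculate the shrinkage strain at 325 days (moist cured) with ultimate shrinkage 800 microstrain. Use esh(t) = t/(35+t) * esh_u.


esh(325) = 325 / (35 + 325) * 800
= 325 / 360 * 800
= 722.2 microstrain

722.2


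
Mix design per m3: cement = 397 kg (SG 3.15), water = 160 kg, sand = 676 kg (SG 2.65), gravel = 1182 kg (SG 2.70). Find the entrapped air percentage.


Vol cement = 397 / (3.15 * 1000) = 0.126032 m3
Vol water = 160 / 1000 = 0.16 m3
Vol sand = 676 / (2.65 * 1000) = 0.255094 m3
Vol gravel = 1182 / (2.70 * 1000) = 0.437778 m3
Total solid + water volume = 0.978904 m3
Air = (1 - 0.978904) * 100 = 2.11%

2.11


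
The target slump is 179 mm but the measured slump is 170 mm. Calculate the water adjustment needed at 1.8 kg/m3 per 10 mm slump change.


Difference = 179 - 170 = 9 mm
Water adjustment = 9 * 1.8 / 10 = 1.6 kg/m3

1.6


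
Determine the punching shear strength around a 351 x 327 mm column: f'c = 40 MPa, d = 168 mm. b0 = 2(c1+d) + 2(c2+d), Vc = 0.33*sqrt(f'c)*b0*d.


b0 = 2*(351 + 168) + 2*(327 + 168) = 2028 mm
Vc = 0.33 * sqrt(40) * 2028 * 168 / 1000
= 711.08 kN

711.08


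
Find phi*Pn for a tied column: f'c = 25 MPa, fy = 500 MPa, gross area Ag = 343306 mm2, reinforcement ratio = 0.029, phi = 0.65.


Ast = rho * Ag = 0.029 * 343306 = 9955.874 mm2
phi*Pn = 0.65 * 0.80 * (0.85 * 25 * (343306 - 9955.874) + 500 * 9955.874) / 1000
= 6272.05 kN

6272.05


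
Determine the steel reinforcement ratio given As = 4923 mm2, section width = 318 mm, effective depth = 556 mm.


rho = As / (b * d)
= 4923 / (318 * 556)
= 0.0278

0.0278


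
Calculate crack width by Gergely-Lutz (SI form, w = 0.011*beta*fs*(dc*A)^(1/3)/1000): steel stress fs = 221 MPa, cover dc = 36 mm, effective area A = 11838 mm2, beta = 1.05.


w = 0.011 * beta * fs * (dc * A)^(1/3) / 1000
= 0.011 * 1.05 * 221 * (36 * 11838)^(1/3) / 1000
= 0.192 mm

0.192


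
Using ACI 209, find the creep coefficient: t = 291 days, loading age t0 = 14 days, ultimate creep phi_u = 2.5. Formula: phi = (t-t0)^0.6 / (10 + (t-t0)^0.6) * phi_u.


dt = 291 - 14 = 277
phi = 277^0.6 / (10 + 277^0.6) * 2.5
= 1.862

1.862


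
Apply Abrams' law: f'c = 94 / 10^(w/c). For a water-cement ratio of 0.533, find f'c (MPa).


f'c = 94 / 10^0.533
= 94 / 3.412
= 27.55 MPa

27.55


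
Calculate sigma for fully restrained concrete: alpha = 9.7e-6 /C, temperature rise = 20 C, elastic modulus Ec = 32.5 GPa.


sigma = alpha * dT * Ec
= 9.7e-6 * 20 * 32.5 * 1000
= 6.305 MPa

6.305


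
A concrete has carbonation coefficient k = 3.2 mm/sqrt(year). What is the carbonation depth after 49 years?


depth = k * sqrt(t)
= 3.2 * sqrt(49)
= 22.4 mm

22.4


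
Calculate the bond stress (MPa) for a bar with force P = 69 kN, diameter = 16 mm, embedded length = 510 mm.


u = P / (pi * db * ld)
= 69 * 1000 / (pi * 16 * 510)
= 2.692 MPa

2.692


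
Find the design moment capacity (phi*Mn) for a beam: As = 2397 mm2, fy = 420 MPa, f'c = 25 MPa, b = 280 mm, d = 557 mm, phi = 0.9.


a = As * fy / (0.85 * f'c * b)
= 2397 * 420 / (0.85 * 25 * 280)
= 169.2 mm
Mn = As * fy * (d - a/2) / 10^6
= 475.584 kN-m
phi*Mn = 0.9 * 475.584 = 428.03 kN-m

428.03


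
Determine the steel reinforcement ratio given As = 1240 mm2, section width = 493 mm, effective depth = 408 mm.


rho = As / (b * d)
= 1240 / (493 * 408)
= 0.0062

0.0062


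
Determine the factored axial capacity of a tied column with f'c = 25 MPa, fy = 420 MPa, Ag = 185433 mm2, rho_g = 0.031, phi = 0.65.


Ast = rho * Ag = 0.031 * 185433 = 5748.423 mm2
phi*Pn = 0.65 * 0.80 * (0.85 * 25 * (185433 - 5748.423) + 420 * 5748.423) / 1000
= 3240.97 kN

3240.97


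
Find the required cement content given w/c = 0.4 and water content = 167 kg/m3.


Cement = water / (w/c)
= 167 / 0.4
= 417.5 kg/m3

417.5


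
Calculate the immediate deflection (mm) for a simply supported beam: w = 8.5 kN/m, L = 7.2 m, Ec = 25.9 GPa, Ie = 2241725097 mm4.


Convert: L = 7.2 m = 7200 mm, Ec = 25.9 GPa = 25900 MPa
delta = 5 * 8.5 * 7200^4 / (384 * 25900 * 2241725097)
= 5.12 mm

5.12


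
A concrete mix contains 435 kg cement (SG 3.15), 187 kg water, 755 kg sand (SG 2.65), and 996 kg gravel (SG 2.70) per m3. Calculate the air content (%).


Vol cement = 435 / (3.15 * 1000) = 0.138095 m3
Vol water = 187 / 1000 = 0.187 m3
Vol sand = 755 / (2.65 * 1000) = 0.284906 m3
Vol gravel = 996 / (2.70 * 1000) = 0.368889 m3
Total solid + water volume = 0.97889 m3
Air = (1 - 0.97889) * 100 = 2.11%

2.11


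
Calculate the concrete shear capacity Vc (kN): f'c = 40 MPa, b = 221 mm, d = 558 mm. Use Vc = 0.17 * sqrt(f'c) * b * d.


Vc = 0.17 * sqrt(40) * 221 * 558 / 1000
= 132.59 kN

132.59


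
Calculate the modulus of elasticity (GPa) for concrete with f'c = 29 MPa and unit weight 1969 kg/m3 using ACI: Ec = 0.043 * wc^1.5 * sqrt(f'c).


Ec = 0.043 * 1969^1.5 * sqrt(29) / 1000
= 20.23 GPa

20.23


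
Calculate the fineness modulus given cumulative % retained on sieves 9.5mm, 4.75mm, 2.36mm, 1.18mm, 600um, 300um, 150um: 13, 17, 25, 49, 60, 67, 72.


FM = sum(cumulative % retained) / 100
= 303 / 100
= 3.03

3.03


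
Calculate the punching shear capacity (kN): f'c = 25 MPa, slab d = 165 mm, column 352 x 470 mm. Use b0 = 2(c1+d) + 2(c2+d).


b0 = 2*(352 + 165) + 2*(470 + 165) = 2304 mm
Vc = 0.33 * sqrt(25) * 2304 * 165 / 1000
= 627.26 kN

627.26


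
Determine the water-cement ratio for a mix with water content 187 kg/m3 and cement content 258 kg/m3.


w/c = water / cement
w/c = 187 / 258 = 0.725

0.725


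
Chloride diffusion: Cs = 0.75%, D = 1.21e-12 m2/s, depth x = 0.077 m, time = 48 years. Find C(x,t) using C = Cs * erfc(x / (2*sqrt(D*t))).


t_seconds = 48 * 365.25 * 24 * 3600 = 1514764800.0 s
arg = 0.077 / (2 * sqrt(1.21e-12 * 1514764800.0))
= 0.8993
erfc(0.8993) = 0.2035
C = 0.75 * 0.2035 = 0.1526%

0.1526


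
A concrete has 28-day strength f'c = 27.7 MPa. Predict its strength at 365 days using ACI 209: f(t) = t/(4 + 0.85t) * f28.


f(365) = 365 / (4 + 0.85 * 365) * 27.7
= 365 / 314.25 * 27.7
= 32.17 MPa

32.17


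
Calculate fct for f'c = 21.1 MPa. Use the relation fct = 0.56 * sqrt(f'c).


fct = 0.56 * sqrt(21.1)
= 0.56 * 4.593
= 2.572 MPa

2.572


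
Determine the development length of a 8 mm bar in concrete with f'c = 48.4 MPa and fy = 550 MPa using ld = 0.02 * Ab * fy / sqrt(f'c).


Ab = pi * 8^2 / 4 = 50.265 mm2
ld = 0.02 * 50.265 * 550 / sqrt(48.4)
= 79.5 mm

79.5


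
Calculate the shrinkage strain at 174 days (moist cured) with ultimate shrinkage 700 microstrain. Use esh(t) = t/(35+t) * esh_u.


esh(174) = 174 / (35 + 174) * 700
= 174 / 209 * 700
= 582.8 microstrain

582.8


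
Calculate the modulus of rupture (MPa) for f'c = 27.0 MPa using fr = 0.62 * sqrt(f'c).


fr = 0.62 * sqrt(27.0)
= 3.222 MPa

3.222


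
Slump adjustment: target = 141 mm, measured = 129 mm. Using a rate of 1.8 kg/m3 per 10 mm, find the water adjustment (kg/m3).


Difference = 141 - 129 = 12 mm
Water adjustment = 12 * 1.8 / 10 = 2.2 kg/m3

2.2


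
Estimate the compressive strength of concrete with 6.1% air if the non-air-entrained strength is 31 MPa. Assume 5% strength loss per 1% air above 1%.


Strength loss = (6.1 - 1) * 5 = 25.5%
f'c = 31 * (1 - 25.5/100)
= 23.09 MPa

23.09


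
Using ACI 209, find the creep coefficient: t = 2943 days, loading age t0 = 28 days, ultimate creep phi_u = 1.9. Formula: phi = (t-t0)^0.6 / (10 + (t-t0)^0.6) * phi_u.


dt = 2943 - 28 = 2915
phi = 2915^0.6 / (10 + 2915^0.6) * 1.9
= 1.754

1.754


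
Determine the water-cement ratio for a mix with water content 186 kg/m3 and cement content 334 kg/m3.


w/c = water / cement
w/c = 186 / 334 = 0.557

0.557


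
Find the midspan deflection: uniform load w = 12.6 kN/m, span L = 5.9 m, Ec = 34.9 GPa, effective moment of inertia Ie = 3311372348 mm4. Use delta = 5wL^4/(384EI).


Convert: L = 5.9 m = 5900 mm, Ec = 34.9 GPa = 34900 MPa
delta = 5 * 12.6 * 5900^4 / (384 * 34900 * 3311372348)
= 1.72 mm

1.72


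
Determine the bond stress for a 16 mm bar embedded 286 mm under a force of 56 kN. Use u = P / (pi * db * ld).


u = P / (pi * db * ld)
= 56 * 1000 / (pi * 16 * 286)
= 3.895 MPa

3.895


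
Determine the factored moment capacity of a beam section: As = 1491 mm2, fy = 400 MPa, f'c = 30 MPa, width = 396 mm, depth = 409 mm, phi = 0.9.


a = As * fy / (0.85 * f'c * b)
= 1491 * 400 / (0.85 * 30 * 396)
= 59.0612 mm
Mn = As * fy * (d - a/2) / 10^6
= 226.3156 kN-m
phi*Mn = 0.9 * 226.3156 = 203.68 kN-m

203.68


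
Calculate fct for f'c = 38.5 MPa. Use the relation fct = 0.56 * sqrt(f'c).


fct = 0.56 * sqrt(38.5)
= 0.56 * 6.205
= 3.475 MPa

3.475


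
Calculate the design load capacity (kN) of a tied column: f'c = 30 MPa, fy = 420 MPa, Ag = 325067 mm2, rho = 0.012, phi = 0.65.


Ast = rho * Ag = 0.012 * 325067 = 3900.804 mm2
phi*Pn = 0.65 * 0.80 * (0.85 * 30 * (325067 - 3900.804) + 420 * 3900.804) / 1000
= 5110.6 kN

5110.6


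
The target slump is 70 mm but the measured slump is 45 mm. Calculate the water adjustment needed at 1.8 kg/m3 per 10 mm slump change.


Difference = 70 - 45 = 25 mm
Water adjustment = 25 * 1.8 / 10 = 4.5 kg/m3

4.5


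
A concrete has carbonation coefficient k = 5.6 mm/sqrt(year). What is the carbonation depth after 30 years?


depth = k * sqrt(t)
= 5.6 * sqrt(30)
= 30.67 mm

30.67


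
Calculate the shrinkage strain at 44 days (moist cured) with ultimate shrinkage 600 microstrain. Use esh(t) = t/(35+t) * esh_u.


esh(44) = 44 / (35 + 44) * 600
= 44 / 79 * 600
= 334.2 microstrain

334.2


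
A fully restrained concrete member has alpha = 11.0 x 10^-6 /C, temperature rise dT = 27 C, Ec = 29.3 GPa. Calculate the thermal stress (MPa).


sigma = alpha * dT * Ec
= 11.0e-6 * 27 * 29.3 * 1000
= 8.702 MPa

8.702


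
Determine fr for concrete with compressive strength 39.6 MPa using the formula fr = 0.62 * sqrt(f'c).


fr = 0.62 * sqrt(39.6)
= 3.902 MPa

3.902


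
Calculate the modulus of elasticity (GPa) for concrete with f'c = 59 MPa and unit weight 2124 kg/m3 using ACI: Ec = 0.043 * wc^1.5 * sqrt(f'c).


Ec = 0.043 * 2124^1.5 * sqrt(59) / 1000
= 32.33 GPa

32.33


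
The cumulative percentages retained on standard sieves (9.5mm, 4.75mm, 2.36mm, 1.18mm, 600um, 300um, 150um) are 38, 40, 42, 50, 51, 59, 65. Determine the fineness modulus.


FM = sum(cumulative % retained) / 100
= 345 / 100
= 3.45

3.45


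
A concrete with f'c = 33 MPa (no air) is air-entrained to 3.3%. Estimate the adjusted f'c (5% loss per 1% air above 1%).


Strength loss = (3.3 - 1) * 5 = 11.5%
f'c = 33 * (1 - 11.5/100)
= 29.21 MPa

29.21


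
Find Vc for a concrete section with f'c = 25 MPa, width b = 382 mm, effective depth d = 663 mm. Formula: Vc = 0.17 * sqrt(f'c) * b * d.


Vc = 0.17 * sqrt(25) * 382 * 663 / 1000
= 215.28 kN

215.28


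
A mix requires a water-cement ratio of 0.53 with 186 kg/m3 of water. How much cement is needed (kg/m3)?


Cement = water / (w/c)
= 186 / 0.53
= 350.9 kg/m3

350.9


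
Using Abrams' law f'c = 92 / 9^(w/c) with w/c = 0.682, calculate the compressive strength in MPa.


f'c = 92 / 9^0.682
= 92 / 4.475
= 20.56 MPa

20.56


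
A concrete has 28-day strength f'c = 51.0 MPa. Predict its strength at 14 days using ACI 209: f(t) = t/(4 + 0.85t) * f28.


f(14) = 14 / (4 + 0.85 * 14) * 51.0
= 14 / 15.9 * 51.0
= 44.91 MPa

44.91
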